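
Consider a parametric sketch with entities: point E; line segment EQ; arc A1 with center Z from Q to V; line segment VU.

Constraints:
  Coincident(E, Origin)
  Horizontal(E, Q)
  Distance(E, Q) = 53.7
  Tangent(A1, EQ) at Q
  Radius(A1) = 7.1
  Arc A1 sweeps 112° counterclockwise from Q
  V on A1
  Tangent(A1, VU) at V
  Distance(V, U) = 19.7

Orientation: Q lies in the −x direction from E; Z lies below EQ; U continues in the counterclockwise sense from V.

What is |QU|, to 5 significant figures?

28.037

On A1, Q sits at bearing 90° from Z; a 112° counterclockwise sweep puts V at bearing 202°, so V = Z + 7.1·(cos 202°, sin 202°) = (-60.283, -9.7597). Tangency of A1 to VU means the radius ZV is perpendicular to VU, so VU runs along (−sin 202°, cos 202°); with |VU| = 19.7, U = (-52.903, -28.025). Then |QU| = |U − Q| = 28.037.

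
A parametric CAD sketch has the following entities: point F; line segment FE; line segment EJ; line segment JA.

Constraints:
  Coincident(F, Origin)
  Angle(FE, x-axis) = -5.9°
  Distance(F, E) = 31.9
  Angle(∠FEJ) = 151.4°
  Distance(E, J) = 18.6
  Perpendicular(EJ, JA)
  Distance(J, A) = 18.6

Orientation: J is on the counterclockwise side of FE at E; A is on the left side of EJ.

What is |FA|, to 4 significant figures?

46.73

∠FEJ = 151.4°, so EJ runs at -5.9° + (180° − 151.4°) = 22.70° from the x-axis; with |EJ| = 18.6, J = E + 18.6·(cos 22.70°, sin 22.70°) = (48.89, 3.899). The perpendicularity gives JA at right angles to EJ; with |JA| = 18.6 on the left of EJ, A = J + 18.6·(-0.3859, 0.9225) = (41.71, 21.06). Then |FA| = |A − F| = 46.73.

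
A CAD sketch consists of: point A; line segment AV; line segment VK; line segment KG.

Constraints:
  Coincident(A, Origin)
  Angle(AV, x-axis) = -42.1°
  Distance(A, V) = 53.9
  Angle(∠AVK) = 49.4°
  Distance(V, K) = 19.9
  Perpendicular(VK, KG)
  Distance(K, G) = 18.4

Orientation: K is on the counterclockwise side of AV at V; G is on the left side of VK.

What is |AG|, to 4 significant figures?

27.16

∠AVK = 49.4°, so VK runs at -42.1° + (180° − 49.4°) = 88.50° from the x-axis; with |VK| = 19.9, K = V + 19.9·(cos 88.50°, sin 88.50°) = (40.51, -16.24). VK ⟂ KG; with |KG| = 18.4 on the left of VK, G = K + 18.4·(-0.9997, 0.02618) = (22.12, -15.76). Then |AG| = |G − A| = 27.16.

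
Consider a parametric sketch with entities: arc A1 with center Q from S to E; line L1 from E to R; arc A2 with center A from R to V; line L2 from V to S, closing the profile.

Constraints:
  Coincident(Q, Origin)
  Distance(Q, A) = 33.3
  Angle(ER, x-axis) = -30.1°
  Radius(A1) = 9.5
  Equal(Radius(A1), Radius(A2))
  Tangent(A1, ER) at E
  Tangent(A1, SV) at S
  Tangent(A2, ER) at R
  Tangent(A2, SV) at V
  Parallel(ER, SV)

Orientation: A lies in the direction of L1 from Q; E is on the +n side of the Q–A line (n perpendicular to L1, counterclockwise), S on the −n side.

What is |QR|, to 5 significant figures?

34.629

Tangency of A1 to both parallel lines with radius 9.5 puts E and S at Q ± 9.5·n: E = (4.7644, 8.2189), S = (-4.7644, -8.2189). Equal radii place R and V the same way about A: R = A + 9.5·n = (33.574, -8.4814), V = A − 9.5·n = (24.045, -24.919). Then |QR| = |R − Q| = 34.629.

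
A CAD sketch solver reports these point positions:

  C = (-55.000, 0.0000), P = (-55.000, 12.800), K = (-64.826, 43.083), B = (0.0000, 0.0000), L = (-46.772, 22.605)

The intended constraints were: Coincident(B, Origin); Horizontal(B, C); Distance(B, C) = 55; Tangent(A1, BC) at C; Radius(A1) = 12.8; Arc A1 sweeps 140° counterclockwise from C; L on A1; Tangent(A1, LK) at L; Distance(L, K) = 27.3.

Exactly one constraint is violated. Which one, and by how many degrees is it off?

Tangent(A1, LK) at L — off by 8.60°.

B = (0.00, 0.00) ✓; B.y = 0.00, C.y = 0.00 ✓; |BC| = 55.00 ✓; ∠(PC, CB) = 90.00° ✓; |PC| = 12.80 ✓; bearing(P→L) − bearing(P→C) = 140.0° ✓; |PL| = 12.80 ✓; ∠(PL, LK) = 98.60° ✗; |LK| = 27.30 ✓.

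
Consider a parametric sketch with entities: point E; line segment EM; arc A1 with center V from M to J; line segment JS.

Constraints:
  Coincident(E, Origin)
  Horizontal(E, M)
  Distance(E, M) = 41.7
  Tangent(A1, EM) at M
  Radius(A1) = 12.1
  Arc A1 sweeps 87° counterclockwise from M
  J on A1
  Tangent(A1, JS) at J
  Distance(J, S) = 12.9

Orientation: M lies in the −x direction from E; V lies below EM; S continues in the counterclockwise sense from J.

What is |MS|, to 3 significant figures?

27.5

E is at the origin; EM is horizontal with |EM| = 41.7 and M on the −x side, so M = (-41.7, 0.00). Tangency of A1 to EM means the radius VM is perpendicular to EM, so V = M + (0, -12.1) = (-41.7, -12.1). On A1, M sits at bearing 90° from V; an 87° counterclockwise sweep puts J at bearing 177°, so J = V + 12.1·(cos 177°, sin 177°) = (-53.8, -11.5). A1 meets JS tangentially, so VJ is at right angles to JS, so JS runs along (−sin 177°, cos 177°); with |JS| = 12.9, S = (-54.5, -24.3). Then |MS| = |S − M| = 27.5.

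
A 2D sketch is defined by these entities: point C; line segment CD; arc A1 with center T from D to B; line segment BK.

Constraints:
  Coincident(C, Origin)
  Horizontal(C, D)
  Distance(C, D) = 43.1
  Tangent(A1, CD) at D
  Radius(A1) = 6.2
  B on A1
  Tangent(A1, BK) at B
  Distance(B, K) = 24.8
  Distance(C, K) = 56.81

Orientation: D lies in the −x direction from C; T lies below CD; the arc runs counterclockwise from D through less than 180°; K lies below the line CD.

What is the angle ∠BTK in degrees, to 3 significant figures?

76.0°

Checks: |TB| = 6.200 ✓; ∠(TB, BK) = 90.00° ✓; |BK| = 24.80 ✓; |CK| = 56.81 ✓.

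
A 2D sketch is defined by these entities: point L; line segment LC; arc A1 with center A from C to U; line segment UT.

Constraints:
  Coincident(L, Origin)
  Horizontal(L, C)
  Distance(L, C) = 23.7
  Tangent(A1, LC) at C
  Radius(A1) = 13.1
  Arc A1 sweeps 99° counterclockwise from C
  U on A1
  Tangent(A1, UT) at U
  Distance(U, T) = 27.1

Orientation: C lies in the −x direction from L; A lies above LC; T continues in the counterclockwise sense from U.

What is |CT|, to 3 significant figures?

42.8

L is at the origin; L and C share the same y with |LC| = 23.7 and C on the −x side, so C = (-23.7, 0.00). A1 meets LC tangentially, so AC is at right angles to LC, so A = C + (0, 13.1) = (-23.7, 13.1). On A1, C sits at bearing -90° from A; a 99° counterclockwise sweep puts U at bearing 9°, so U = A + 13.1·(cos 9°, sin 9°) = (-10.8, 15.1). A1 meets UT tangentially, so AU is at right angles to UT, so UT runs along (−sin 9°, cos 9°); with |UT| = 27.1, T = (-15.0, 41.9). Then |CT| = |T − C| = 42.8.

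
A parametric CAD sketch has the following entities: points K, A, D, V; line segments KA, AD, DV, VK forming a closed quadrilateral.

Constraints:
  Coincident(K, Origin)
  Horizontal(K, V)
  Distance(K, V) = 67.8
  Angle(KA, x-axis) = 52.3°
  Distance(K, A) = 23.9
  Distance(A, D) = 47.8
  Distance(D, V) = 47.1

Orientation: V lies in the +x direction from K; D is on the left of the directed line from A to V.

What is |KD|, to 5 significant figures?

70.832

Checks: |KV| = 67.80 ✓; |KA| = 23.90 ✓; |AD| = 47.80 ✓; |DV| = 47.10 ✓.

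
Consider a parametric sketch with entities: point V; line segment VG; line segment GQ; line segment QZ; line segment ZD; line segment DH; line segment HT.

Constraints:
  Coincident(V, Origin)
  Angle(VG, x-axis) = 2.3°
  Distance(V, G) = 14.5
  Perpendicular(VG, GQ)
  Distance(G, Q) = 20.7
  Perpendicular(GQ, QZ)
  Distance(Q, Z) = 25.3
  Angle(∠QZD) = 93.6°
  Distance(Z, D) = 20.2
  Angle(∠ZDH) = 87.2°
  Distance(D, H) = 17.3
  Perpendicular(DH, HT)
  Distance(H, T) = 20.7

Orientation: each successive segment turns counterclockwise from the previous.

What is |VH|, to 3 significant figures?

5.24

V is at the origin; VG runs at 2.3° with length 14.5, so G = (14.5, 0.582). The perpendicularity gives GQ at right angles to VG, so GQ runs at 92.3°; with |GQ| = 20.7, Q = (13.7, 21.3). GQ is perpendicular to QZ, so QZ runs at -178°; with |QZ| = 25.3, Z = (-11.6, 20.2). ∠QZD = 93.6° gives ZD at -91.3° from the x-axis; with |ZD| = 20.2, D = (-12.1, 0.0551). ∠ZDH = 87.2° gives DH at 1.50° from the x-axis; with |DH| = 17.3, H = (5.21, 0.508). Then |VH| = |H − V| = 5.24.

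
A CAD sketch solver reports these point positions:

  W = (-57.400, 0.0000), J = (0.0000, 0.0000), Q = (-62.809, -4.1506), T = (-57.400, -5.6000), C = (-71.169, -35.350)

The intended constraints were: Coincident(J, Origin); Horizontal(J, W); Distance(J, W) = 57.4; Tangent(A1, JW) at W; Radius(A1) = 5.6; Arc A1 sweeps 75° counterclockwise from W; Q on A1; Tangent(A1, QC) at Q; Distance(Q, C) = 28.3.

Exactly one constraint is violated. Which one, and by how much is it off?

Distance(Q, C) = 28.3 — off by 4.00.

J = (0.00, 0.00) ✓; J.y = 0.00, W.y = 0.00 ✓; |JW| = 57.40 ✓; ∠(TW, WJ) = 90.00° ✓; |TW| = 5.600 ✓; bearing(T→Q) − bearing(T→W) = 75.00° ✓; |TQ| = 5.600 ✓; ∠(TQ, QC) = 90.00° ✓; |QC| = 32.30 ✗.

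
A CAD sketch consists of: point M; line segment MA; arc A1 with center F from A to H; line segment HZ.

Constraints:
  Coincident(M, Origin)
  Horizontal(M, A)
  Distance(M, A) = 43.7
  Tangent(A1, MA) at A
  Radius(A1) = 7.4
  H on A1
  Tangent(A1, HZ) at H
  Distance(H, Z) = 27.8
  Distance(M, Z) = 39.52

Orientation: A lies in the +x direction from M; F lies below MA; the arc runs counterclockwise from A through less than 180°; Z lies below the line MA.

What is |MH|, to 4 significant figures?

37.18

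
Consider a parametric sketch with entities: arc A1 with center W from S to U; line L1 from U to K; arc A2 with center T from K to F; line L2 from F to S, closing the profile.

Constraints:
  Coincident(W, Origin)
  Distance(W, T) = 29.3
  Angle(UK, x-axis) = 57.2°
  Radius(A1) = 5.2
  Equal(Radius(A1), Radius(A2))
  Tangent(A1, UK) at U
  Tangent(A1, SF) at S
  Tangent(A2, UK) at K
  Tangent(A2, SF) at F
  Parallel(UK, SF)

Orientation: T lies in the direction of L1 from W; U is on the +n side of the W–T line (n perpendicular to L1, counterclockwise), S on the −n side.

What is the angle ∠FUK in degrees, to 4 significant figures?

19.54°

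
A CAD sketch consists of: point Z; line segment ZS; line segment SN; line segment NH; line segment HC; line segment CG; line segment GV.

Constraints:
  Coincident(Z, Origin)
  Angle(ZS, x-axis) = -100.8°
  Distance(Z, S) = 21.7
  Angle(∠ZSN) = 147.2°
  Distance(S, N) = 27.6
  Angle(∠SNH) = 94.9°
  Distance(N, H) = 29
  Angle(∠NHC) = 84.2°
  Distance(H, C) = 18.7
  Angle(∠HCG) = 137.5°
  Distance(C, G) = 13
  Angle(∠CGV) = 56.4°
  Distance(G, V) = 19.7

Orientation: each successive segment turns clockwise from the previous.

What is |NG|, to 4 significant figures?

32.34

Z is at the origin; ZS runs at -100.8° with length 21.7, so S = (-4.066, -21.32). ∠ZSN = 147.2° gives SN at -133.6° from the x-axis; with |SN| = 27.6, N = (-23.10, -41.30). ∠SNH = 94.9° gives NH at 141.3° from the x-axis; with |NH| = 29.0, H = (-45.73, -23.17). ∠NHC = 84.2° gives HC at 45.50° from the x-axis; with |HC| = 18.7, C = (-32.63, -9.833). ∠HCG = 137.5° gives CG at 3.000° from the x-axis; with |CG| = 13.0, G = (-19.64, -9.153). Then |NG| = |G − N| = 32.34.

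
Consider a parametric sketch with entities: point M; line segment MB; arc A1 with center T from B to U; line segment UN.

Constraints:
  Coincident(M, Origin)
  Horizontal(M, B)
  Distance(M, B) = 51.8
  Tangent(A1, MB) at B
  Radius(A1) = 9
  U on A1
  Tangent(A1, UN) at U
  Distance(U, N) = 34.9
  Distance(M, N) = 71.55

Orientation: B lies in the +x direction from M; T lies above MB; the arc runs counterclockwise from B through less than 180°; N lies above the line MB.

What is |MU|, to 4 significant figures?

61.57

Checks: |TU| = 9.000 ✓; ∠(TU, UN) = 90.00° ✓; |UN| = 34.90 ✓; |MN| = 71.55 ✓.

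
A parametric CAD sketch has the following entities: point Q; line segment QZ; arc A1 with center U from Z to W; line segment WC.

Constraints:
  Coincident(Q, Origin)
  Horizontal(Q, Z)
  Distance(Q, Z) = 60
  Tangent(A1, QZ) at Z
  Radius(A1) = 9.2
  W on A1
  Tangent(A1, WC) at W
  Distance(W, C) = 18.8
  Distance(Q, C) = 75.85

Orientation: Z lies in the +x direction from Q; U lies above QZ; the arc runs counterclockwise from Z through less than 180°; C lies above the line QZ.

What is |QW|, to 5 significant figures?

69.669

Checks: Q = (0.00, 0.00) ✓; |UW| = 9.200 ✓; ∠(UW, WC) = 90.00° ✓; |WC| = 18.80 ✓; |QC| = 75.85 ✓.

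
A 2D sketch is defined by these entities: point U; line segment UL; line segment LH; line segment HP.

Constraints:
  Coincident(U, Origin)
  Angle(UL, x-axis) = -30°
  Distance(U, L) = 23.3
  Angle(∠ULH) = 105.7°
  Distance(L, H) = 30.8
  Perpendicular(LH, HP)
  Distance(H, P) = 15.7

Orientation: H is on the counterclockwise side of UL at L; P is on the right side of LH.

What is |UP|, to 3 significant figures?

53.2

∠ULH = 105.7°, so LH runs at -30.0° + (180° − 105.7°) = 44.3° from the x-axis; with |LH| = 30.8, H = L + 30.8·(cos 44.3°, sin 44.3°) = (42.2, 9.86). The perpendicularity gives HP at right angles to LH; with |HP| = 15.7 on the right of LH, P = H + 15.7·(0.698, -0.716) = (53.2, -1.38). Then |UP| = |P − U| = 53.2.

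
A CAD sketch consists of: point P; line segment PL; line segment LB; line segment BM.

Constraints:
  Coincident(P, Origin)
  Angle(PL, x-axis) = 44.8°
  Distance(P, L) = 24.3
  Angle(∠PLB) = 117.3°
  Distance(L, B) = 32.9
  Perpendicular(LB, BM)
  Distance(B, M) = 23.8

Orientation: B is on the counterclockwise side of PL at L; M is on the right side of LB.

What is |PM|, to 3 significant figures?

63.2

P is at the origin; PL runs at 44.8° with length 24.3, so L = 24.3·(cos 44.8°, sin 44.8°) = (17.2, 17.1). ∠PLB = 117.3°, so LB runs at 44.8° + (180° − 117.3°) = 108° from the x-axis; with |LB| = 32.9, B = L + 32.9·(cos 108°, sin 108°) = (7.35, 48.5). LB ⟂ BM; with |BM| = 23.8 on the right of LB, M = B + 23.8·(0.954, 0.301) = (30.0, 55.7). Then |PM| = |M − P| = 63.2.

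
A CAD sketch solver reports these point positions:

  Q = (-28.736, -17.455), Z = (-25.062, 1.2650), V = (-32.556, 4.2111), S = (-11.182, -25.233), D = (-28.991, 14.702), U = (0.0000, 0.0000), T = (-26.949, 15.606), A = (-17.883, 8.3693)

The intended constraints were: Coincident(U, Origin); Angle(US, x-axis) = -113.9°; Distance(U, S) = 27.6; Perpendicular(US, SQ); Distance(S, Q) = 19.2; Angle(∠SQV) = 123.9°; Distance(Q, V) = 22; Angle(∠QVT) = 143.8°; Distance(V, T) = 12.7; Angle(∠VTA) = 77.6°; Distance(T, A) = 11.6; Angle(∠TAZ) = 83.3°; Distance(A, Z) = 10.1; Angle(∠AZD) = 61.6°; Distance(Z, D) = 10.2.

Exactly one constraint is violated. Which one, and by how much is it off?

Distance(Z, D) = 10.2 — off by 3.80.

U = (0.00, 0.00) ✓; US at -113.9° ✓; |US| = 27.60 ✓; ∠(US, SQ) = 90.00° ✓; |SQ| = 19.20 ✓; ∠SQV = 123.9° ✓; |QV| = 22.00 ✓; ∠QVT = 143.8° ✓; |VT| = 12.70 ✓; ∠VTA = 77.60° ✓; |TA| = 11.60 ✓; ∠TAZ = 83.30° ✓; |AZ| = 10.10 ✓; ∠AZD = 61.60° ✓; |ZD| = 14.00 ✗.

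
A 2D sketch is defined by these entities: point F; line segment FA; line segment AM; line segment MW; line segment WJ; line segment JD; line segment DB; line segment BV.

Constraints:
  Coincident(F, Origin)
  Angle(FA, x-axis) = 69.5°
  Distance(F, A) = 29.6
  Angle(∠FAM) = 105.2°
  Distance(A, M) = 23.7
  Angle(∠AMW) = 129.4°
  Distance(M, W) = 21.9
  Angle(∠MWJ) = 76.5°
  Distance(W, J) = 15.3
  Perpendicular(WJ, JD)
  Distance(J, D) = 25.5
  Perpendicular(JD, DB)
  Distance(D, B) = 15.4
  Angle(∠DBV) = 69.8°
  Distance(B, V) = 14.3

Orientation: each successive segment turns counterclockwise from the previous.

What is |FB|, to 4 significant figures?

48.75

The perpendicularity gives JD at right angles to WJ, so JD runs at 28.40°; with |JD| = 25.5, D = (-0.3358, 34.59). The perpendicularity gives DB at right angles to JD, so DB runs at 118.4°; with |DB| = 15.4, B = (-7.660, 48.14). Then |FB| = |B − F| = 48.75.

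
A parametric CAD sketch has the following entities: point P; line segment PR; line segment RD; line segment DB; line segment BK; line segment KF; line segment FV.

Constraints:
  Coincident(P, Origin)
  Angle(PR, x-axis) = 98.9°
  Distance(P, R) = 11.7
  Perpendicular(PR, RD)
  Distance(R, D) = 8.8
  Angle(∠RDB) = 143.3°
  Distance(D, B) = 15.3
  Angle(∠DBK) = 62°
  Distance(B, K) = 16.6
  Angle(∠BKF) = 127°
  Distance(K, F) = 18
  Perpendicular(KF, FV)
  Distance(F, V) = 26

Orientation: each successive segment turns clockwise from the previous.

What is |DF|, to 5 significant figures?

20.268

∠DBK = 62.0° gives BK at -145.80° from the x-axis; with |BK| = 16.6, K = (6.6885, -3.5457). ∠BKF = 127.0° gives KF at 161.20° from the x-axis; with |KF| = 18.0, F = (-10.351, 2.2551). Then |DF| = |F − D| = 20.268.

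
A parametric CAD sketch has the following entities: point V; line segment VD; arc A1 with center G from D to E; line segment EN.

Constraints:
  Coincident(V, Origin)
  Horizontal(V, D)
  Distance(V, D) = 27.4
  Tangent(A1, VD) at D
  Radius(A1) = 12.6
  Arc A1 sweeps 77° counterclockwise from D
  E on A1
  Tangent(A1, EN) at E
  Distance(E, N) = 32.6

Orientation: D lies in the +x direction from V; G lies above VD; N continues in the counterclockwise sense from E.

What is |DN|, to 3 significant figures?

45.9

V is at the origin; VD is horizontal with |VD| = 27.4 and D on the +x side, so D = (27.4, 0.00). Tangency of A1 to VD means the radius GD is perpendicular to VD, so G = D + (0, 12.6) = (27.4, 12.6). On A1, D sits at bearing -90° from G; a 77° counterclockwise sweep puts E at bearing -13°, so E = G + 12.6·(cos -13°, sin -13°) = (39.7, 9.77). A1 meets EN tangentially, so GE is at right angles to EN, so EN runs along (−sin -13°, cos -13°); with |EN| = 32.6, N = (47.0, 41.5). Then |DN| = |N − D| = 45.9.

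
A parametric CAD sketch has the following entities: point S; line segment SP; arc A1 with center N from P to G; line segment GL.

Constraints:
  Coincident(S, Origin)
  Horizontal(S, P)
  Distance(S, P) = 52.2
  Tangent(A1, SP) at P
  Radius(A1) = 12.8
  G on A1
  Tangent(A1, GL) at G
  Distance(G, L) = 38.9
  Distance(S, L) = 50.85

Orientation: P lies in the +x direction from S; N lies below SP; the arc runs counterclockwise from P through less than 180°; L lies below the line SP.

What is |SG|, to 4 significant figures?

41.13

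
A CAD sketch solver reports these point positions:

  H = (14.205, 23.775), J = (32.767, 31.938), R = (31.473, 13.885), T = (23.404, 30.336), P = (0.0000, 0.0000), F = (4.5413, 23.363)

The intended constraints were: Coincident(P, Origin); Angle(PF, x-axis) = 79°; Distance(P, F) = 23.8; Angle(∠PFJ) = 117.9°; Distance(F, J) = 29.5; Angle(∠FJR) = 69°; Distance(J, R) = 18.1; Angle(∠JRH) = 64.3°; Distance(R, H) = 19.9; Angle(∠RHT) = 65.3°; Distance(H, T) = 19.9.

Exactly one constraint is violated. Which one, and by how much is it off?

Distance(H, T) = 19.9 — off by 8.60.

P = (0.00, 0.00) ✓; PF at 79.00° ✓; |PF| = 23.80 ✓; ∠PFJ = 117.9° ✓; |FJ| = 29.50 ✓; ∠FJR = 69.00° ✓; |JR| = 18.10 ✓; ∠JRH = 64.30° ✓; |RH| = 19.90 ✓; ∠RHT = 65.30° ✓; |HT| = 11.30 ✗.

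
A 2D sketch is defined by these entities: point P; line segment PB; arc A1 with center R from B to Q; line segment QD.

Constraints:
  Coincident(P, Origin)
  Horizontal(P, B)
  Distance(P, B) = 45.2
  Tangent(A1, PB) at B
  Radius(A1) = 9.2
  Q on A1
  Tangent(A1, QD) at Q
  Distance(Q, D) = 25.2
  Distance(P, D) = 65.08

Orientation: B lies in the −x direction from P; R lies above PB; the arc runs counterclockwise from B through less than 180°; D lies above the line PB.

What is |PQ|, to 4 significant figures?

41.42

Checks: |PB| = 45.20 ✓; |RQ| = 9.200 ✓; ∠(RQ, QD) = 90.00° ✓; |QD| = 25.20 ✓; |PD| = 65.08 ✓.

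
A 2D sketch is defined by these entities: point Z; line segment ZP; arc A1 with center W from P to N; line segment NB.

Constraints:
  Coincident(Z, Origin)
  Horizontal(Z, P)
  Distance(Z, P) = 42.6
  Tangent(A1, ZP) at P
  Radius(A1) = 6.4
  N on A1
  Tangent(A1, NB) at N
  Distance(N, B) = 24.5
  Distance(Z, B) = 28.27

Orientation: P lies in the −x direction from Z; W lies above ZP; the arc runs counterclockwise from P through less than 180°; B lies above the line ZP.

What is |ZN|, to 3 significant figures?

38.1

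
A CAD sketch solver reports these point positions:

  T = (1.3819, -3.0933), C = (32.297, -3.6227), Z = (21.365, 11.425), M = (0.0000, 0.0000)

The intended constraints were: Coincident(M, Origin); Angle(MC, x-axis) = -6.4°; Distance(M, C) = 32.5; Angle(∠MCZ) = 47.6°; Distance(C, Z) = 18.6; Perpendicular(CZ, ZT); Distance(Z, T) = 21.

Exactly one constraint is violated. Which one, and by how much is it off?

Distance(Z, T) = 21 — off by 3.70.

M = (0.00, 0.00) ✓; MC at -6.400° ✓; |MC| = 32.50 ✓; ∠MCZ = 47.60° ✓; |CZ| = 18.60 ✓; ∠(CZ, ZT) = 90.00° ✓; |ZT| = 24.70 ✗.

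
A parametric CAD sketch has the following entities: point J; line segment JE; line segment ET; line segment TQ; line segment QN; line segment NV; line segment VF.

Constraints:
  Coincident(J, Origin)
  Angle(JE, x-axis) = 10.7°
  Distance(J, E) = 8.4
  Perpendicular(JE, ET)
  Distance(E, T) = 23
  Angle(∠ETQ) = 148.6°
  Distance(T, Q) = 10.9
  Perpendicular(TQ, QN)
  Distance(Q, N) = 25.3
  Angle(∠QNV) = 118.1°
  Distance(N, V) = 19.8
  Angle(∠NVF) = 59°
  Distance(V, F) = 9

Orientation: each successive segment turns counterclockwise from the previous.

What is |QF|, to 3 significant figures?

30.8

∠QNV = 118.1° gives NV at -76.0° from the x-axis; with |NV| = 19.8, V = (-17.3, -3.93). ∠NVF = 59.0° gives VF at 45.0° from the x-axis; with |VF| = 9.0, F = (-10.9, 2.44). Then |QF| = |F − Q| = 30.8.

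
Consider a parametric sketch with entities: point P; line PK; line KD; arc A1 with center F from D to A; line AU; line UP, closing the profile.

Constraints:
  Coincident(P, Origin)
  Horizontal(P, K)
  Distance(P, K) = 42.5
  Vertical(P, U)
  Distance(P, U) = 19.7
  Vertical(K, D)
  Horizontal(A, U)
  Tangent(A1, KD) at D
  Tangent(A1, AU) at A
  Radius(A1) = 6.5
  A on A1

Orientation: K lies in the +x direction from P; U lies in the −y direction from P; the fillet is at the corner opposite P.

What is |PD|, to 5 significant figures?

44.503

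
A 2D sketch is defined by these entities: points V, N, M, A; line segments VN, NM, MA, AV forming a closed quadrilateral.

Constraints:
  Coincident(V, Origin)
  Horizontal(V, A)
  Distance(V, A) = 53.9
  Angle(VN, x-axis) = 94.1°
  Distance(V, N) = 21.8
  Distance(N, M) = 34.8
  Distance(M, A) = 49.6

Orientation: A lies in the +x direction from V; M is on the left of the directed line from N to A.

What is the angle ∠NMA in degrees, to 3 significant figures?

88.0°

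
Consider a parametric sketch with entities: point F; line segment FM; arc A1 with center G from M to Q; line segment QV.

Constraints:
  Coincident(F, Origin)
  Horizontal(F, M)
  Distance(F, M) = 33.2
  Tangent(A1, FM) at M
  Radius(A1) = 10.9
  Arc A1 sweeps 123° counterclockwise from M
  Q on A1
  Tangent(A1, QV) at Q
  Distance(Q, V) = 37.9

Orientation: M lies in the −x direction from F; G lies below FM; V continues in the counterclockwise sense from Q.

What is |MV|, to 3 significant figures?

50.0

F is at the origin; F and M share the same y with |FM| = 33.2 and M on the −x side, so M = (-33.2, 0.00). A1 meets FM tangentially, so GM is at right angles to FM, so G = M + (0, -10.9) = (-33.2, -10.9). On A1, M sits at bearing 90° from G; a 123° counterclockwise sweep puts Q at bearing 213°, so Q = G + 10.9·(cos 213°, sin 213°) = (-42.3, -16.8). The tangent condition forces GQ to be normal to QV, so QV runs along (−sin 213°, cos 213°); with |QV| = 37.9, V = (-21.7, -48.6). Then |MV| = |V − M| = 50.0.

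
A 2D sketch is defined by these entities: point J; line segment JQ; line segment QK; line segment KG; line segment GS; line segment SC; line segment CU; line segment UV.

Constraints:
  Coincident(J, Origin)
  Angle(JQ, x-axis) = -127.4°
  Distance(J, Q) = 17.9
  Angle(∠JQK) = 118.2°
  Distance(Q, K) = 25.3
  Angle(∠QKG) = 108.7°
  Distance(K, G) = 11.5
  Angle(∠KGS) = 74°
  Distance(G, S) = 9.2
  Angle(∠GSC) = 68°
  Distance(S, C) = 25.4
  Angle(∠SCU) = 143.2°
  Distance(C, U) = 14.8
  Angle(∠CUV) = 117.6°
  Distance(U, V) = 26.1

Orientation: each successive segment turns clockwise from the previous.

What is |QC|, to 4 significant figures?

30.90

∠KGS = 74.0° gives GS at -6.500° from the x-axis; with |GS| = 9.2, S = (-28.60, 0.1258). ∠GSC = 68.0° gives SC at -118.5° from the x-axis; with |SC| = 25.4, C = (-40.72, -22.20). Then |QC| = |C − Q| = 30.90.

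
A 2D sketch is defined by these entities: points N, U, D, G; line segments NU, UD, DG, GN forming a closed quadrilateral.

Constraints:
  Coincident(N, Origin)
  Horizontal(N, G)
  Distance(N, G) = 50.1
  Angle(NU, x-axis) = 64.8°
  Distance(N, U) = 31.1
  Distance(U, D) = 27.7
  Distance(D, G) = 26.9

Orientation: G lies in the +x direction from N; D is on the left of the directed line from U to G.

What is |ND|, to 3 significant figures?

48.0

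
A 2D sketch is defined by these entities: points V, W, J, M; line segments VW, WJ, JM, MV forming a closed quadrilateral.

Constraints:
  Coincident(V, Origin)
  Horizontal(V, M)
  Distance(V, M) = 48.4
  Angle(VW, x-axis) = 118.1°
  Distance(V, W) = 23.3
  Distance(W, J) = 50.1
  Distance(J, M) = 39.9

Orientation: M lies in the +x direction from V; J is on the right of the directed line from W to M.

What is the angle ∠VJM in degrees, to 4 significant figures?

90.75°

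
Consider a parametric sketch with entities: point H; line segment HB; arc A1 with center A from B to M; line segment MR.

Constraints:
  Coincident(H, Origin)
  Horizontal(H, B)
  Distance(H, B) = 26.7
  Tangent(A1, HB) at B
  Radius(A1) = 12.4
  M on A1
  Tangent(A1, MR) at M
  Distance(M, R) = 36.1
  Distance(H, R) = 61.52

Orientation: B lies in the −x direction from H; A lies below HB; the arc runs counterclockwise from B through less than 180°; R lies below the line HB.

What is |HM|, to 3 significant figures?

41.2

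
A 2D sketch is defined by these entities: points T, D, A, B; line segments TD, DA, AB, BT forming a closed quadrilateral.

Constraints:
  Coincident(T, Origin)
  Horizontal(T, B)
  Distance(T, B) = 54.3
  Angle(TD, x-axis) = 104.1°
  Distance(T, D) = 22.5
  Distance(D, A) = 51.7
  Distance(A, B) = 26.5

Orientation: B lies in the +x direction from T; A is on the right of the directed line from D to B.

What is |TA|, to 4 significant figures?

34.74

Checks: TD at 104.1° ✓; |DA| = 51.70 ✓; |AB| = 26.50 ✓.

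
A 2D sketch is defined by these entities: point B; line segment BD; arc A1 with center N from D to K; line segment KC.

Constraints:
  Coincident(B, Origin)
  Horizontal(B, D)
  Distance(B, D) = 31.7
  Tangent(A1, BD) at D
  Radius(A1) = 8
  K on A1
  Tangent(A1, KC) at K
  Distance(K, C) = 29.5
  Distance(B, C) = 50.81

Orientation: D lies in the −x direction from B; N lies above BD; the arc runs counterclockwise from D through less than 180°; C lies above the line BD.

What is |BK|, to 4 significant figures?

26.25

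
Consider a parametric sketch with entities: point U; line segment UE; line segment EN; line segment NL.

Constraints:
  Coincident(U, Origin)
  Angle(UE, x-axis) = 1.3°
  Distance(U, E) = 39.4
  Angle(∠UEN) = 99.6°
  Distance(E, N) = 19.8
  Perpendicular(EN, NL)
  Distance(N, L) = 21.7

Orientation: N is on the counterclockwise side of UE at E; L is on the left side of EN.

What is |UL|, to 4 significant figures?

31.46

U is at the origin; UE runs at 1.3° with length 39.4, so E = 39.4·(cos 1.3°, sin 1.3°) = (39.39, 0.8939). ∠UEN = 99.6°, so EN runs at 1.3° + (180° − 99.6°) = 81.70° from the x-axis; with |EN| = 19.8, N = E + 19.8·(cos 81.70°, sin 81.70°) = (42.25, 20.49). EN ⟂ NL; with |NL| = 21.7 on the left of EN, L = N + 21.7·(-0.9895, 0.1444) = (20.78, 23.62). Then |UL| = |L − U| = 31.46.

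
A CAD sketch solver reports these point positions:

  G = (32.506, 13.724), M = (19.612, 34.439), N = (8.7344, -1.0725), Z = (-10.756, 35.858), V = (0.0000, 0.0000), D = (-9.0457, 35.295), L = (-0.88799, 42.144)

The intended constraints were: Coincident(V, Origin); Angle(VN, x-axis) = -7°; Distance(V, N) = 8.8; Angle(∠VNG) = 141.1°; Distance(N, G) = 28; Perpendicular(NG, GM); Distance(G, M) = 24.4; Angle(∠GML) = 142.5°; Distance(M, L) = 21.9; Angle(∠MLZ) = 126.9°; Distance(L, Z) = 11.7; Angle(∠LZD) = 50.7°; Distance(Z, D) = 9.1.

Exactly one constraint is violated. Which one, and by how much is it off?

Distance(Z, D) = 9.1 — off by 7.30.

V = (0.00, 0.00) ✓; VN at -7.000° ✓; |VN| = 8.800 ✓; ∠VNG = 141.1° ✓; |NG| = 28.00 ✓; ∠(NG, GM) = 90.00° ✓; |GM| = 24.40 ✓; ∠GML = 142.5° ✓; |ML| = 21.90 ✓; ∠MLZ = 126.9° ✓; |LZ| = 11.70 ✓; ∠LZD = 50.72° ✓; |ZD| = 1.801 ✗.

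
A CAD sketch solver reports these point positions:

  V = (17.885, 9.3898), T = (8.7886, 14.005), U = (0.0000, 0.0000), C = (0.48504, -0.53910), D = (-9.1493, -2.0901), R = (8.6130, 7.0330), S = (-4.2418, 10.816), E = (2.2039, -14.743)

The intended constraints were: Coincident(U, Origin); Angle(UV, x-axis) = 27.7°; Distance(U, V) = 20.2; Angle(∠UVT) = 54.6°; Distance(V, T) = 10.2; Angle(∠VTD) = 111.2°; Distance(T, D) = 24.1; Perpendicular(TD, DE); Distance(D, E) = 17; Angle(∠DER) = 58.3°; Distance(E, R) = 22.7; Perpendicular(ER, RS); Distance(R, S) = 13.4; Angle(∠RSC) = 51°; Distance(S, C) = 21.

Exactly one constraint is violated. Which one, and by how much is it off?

Distance(S, C) = 21 — off by 8.70.

U = (0.00, 0.00) ✓; UV at 27.70° ✓; |UV| = 20.20 ✓; ∠UVT = 54.60° ✓; |VT| = 10.20 ✓; ∠VTD = 111.2° ✓; |TD| = 24.10 ✓; ∠(TD, DE) = 90.00° ✓; |DE| = 17.00 ✓; ∠DER = 58.30° ✓; |ER| = 22.70 ✓; ∠(ER, RS) = 90.00° ✓; |RS| = 13.40 ✓; ∠RSC = 51.00° ✓; |SC| = 12.30 ✗.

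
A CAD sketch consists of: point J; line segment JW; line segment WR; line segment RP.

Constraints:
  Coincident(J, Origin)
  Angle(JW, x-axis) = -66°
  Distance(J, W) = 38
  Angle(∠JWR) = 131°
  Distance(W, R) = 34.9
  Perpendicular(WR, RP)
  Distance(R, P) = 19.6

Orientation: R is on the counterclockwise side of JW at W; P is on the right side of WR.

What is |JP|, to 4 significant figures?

76.88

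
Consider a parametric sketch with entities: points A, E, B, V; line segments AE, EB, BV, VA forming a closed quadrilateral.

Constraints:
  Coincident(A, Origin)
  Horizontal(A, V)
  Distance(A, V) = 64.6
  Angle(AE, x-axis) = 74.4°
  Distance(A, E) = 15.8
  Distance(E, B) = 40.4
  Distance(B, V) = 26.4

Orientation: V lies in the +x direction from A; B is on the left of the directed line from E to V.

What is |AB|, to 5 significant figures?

47.812

A is at the origin; A and V share the same y with |AV| = 64.6 and V in +x, so V = (64.6, 0). AE runs at 74.4° with |AE| = 15.8, so E = (4.2489, 15.218). B is determined by |EB| = 40.4 and |BV| = 26.4 together: it lies at the intersection of circle(E, 40.4) and circle(V, 26.4). With |EV| = 62.240, the foot of the radical line on EV is 38.633 from E and the perpendicular offset is √(40.4² − 38.633²) = 11.818. Taking the left-of-EV solution: B = (44.599, 17.231).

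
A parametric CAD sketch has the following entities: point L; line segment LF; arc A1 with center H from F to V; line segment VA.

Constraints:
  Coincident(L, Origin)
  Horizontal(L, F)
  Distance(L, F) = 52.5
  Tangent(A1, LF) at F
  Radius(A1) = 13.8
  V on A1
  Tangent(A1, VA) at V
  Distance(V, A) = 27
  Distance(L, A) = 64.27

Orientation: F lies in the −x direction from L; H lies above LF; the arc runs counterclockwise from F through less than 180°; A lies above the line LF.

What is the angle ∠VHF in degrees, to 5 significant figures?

106.95°

L is at the origin; L and F share the same y with |LF| = 52.5 and F on the −x side, so F = (-52.500, 0.0000). The tangent condition forces HF to be normal to LF, so H = F + (0, 13.8) = (-52.500, 13.800). Since HV ⟂ VA (tangency), |HA| = √(13.8² + 27.0²) = 30.322 regardless of where V sits on A1. So A lies on both circle(L, 64.27) and circle(H, 30.322); the above-LF intersection is A = (-47.173, 43.651). V is the foot of the tangent from A: V = (-39.300, 17.824).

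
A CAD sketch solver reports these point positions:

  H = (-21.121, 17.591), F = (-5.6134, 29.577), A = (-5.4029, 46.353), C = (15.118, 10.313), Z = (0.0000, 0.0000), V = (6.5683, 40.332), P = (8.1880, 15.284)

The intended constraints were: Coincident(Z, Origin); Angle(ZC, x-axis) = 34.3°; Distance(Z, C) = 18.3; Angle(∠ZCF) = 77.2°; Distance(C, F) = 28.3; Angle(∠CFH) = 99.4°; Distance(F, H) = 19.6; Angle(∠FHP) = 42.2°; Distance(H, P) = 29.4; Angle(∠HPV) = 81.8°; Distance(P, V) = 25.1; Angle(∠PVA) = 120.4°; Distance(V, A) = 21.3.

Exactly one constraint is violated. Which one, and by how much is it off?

Distance(V, A) = 21.3 — off by 7.90.

Z = (0.00, 0.00) ✓; ZC at 34.30° ✓; |ZC| = 18.30 ✓; ∠ZCF = 77.20° ✓; |CF| = 28.30 ✓; ∠CFH = 99.40° ✓; |FH| = 19.60 ✓; ∠FHP = 42.20° ✓; |HP| = 29.40 ✓; ∠HPV = 81.80° ✓; |PV| = 25.10 ✓; ∠PVA = 120.4° ✓; |VA| = 13.40 ✗.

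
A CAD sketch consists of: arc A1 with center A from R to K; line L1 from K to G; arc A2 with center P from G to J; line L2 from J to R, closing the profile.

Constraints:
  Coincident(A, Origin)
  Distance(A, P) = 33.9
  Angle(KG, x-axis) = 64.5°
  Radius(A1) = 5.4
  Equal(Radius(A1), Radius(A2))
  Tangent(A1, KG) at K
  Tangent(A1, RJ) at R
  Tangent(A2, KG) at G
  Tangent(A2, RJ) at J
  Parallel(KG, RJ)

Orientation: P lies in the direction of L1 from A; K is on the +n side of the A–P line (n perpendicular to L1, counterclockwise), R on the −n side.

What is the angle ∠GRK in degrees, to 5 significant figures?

72.329°

Tangency of A1 to both parallel lines with radius 5.4 puts K and R at A ± 5.4·n: K = (-4.8740, 2.3248), R = (4.8740, -2.3248). Equal radii place G and J the same way about P: G = P + 5.4·n = (9.7204, 32.922), J = P − 5.4·n = (19.468, 28.273). Then cos ∠GRK = RG·RK / (|RG||RK|), giving 72.329°.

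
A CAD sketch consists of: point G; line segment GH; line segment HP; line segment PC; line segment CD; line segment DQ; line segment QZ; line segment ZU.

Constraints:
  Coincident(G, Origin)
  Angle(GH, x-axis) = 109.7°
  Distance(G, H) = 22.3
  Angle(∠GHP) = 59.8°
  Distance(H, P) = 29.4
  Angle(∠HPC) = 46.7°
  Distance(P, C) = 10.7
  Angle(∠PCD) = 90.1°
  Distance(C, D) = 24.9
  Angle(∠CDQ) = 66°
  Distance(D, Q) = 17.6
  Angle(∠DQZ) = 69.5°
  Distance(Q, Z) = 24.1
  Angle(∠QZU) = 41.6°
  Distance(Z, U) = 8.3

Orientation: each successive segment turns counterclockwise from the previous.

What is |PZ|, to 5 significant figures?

11.528

G is at the origin; GH runs at 109.7° with length 22.3, so H = (-7.5172, 20.995). ∠GHP = 59.8° gives HP at -130.10° from the x-axis; with |HP| = 29.4, P = (-26.454, -1.4939). ∠HPC = 46.7° gives PC at 3.2000° from the x-axis; with |PC| = 10.7, C = (-15.771, -0.89661). ∠PCD = 90.1° gives CD at 93.100° from the x-axis; with |CD| = 24.9, D = (-17.118, 23.967). ∠CDQ = 66.0° gives DQ at -152.90° from the x-axis; with |DQ| = 17.6, Q = (-32.785, 15.949). ∠DQZ = 69.5° gives QZ at -42.400° from the x-axis; with |QZ| = 24.1, Z = (-14.989, -0.30132). Then |PZ| = |Z − P| = 11.528.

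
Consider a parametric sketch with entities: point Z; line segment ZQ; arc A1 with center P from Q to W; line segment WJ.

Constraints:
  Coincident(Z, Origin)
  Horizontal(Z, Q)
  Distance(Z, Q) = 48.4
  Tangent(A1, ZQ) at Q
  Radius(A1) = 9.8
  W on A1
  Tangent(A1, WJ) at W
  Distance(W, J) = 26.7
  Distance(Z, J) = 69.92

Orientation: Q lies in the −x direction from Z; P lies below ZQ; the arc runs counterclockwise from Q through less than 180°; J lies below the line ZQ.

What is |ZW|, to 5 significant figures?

58.880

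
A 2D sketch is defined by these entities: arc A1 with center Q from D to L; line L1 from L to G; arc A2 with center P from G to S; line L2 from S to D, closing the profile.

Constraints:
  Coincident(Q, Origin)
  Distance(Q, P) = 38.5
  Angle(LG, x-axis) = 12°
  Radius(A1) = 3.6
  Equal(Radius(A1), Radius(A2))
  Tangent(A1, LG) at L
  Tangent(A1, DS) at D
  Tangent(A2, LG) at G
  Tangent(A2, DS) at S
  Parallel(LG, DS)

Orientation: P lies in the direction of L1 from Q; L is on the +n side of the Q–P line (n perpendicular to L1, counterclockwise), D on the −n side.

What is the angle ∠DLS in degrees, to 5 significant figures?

79.407°

The slot axis is L1's direction at 12.0°, so u = (cos 12.0°, sin 12.0°) = (0.97815, 0.20791) and n = (−sin 12.0°, cos 12.0°) = (-0.20791, 0.97815). Q is at the origin and P lies 38.5 along u from Q, so P = 38.5·u = (37.659, 8.0046). Tangency of A1 to both parallel lines with radius 3.6 puts L and D at Q ± 3.6·n: L = (-0.74848, 3.5213), D = (0.74848, -3.5213). Equal radii place G and S the same way about P: G = P + 3.6·n = (36.910, 11.526), S = P − 3.6·n = (38.407, 4.4833). Then cos ∠DLS = LD·LS / (|LD||LS|), giving 79.407°.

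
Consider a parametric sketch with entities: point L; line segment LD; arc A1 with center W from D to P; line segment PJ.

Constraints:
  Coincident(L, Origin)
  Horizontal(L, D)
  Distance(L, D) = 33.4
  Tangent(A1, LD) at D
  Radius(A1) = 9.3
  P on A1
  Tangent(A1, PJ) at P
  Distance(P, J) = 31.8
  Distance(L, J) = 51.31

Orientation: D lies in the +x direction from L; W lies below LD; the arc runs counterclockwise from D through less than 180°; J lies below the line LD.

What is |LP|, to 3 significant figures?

26.5

L is at the origin; L and D share the same y with |LD| = 33.4 and D on the +x side, so D = (33.4, 0.00). Tangency of A1 to LD means the radius WD is perpendicular to LD, so W = D + (0, -9.3) = (33.4, -9.30). Since WP ⟂ PJ (tangency), |WJ| = √(9.3² + 31.8²) = 33.1 regardless of where P sits on A1. So J lies on both circle(L, 51.31) and circle(W, 33.1); the below-LD intersection is J = (29.2, -42.2). P is the foot of the tangent from J: P = (24.2, -10.8).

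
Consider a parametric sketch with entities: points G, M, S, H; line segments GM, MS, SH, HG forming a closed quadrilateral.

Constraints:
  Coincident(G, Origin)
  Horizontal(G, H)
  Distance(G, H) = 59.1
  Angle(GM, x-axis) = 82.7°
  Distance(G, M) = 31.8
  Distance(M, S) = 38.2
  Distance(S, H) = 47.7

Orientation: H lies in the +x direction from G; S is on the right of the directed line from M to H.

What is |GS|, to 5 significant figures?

13.145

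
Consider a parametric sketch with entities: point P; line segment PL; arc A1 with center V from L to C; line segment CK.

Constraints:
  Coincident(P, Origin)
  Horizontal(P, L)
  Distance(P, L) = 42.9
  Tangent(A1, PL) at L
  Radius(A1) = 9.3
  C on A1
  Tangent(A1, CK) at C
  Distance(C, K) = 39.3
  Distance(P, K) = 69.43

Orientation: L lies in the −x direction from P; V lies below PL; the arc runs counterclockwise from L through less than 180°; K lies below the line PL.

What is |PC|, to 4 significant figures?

53.13

P is at the origin; P and L share the same y with |PL| = 42.9 and L on the −x side, so L = (-42.90, 0.000). The tangent condition forces VL to be normal to PL, so V = L + (0, -9.3) = (-42.90, -9.300). Since VC ⟂ CK (tangency), |VK| = √(9.3² + 39.3²) = 40.39 regardless of where C sits on A1. So K lies on both circle(P, 69.43) and circle(V, 40.39); the below-PL intersection is K = (-48.96, -49.23). C is the foot of the tangent from K: C = (-52.17, -10.06).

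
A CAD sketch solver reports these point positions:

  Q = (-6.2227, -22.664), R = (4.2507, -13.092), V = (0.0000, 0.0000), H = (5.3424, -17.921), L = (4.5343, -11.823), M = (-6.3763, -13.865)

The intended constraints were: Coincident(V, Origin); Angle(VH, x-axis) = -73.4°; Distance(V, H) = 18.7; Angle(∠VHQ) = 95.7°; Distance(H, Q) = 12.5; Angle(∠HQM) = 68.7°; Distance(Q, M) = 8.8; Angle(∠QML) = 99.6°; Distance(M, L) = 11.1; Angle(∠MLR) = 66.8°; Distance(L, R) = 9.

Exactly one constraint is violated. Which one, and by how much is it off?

Distance(L, R) = 9 — off by 7.70.

V = (0.00, 0.00) ✓; VH at -73.40° ✓; |VH| = 18.70 ✓; ∠VHQ = 95.70° ✓; |HQ| = 12.50 ✓; ∠HQM = 68.70° ✓; |QM| = 8.800 ✓; ∠QML = 99.60° ✓; |ML| = 11.10 ✓; ∠MLR = 66.80° ✓; |LR| = 1.300 ✗.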